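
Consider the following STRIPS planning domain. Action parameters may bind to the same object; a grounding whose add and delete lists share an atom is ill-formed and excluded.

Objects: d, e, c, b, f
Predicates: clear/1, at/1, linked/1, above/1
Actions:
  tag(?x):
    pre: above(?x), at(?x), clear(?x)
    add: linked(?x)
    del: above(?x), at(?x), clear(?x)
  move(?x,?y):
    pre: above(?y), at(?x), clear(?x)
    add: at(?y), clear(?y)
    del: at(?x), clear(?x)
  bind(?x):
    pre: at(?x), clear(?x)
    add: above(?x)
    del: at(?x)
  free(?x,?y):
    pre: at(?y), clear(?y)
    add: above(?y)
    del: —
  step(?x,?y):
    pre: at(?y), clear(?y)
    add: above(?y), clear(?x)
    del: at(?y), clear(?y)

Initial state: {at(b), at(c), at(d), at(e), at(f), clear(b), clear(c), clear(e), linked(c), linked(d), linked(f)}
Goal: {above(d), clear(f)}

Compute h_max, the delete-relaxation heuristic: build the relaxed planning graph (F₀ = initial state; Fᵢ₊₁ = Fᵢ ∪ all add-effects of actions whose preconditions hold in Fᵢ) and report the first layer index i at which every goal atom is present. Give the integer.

F0 = init (11 atoms)
F1 = F0 ∪ {above(b), above(c), above(e), clear(d), clear(f)}  (16 atoms)
F2 = F1 ∪ {above(d), above(f), linked(b), linked(e)}  (20 atoms)
goal ⊆ F2  ⇒  h_max = 2

2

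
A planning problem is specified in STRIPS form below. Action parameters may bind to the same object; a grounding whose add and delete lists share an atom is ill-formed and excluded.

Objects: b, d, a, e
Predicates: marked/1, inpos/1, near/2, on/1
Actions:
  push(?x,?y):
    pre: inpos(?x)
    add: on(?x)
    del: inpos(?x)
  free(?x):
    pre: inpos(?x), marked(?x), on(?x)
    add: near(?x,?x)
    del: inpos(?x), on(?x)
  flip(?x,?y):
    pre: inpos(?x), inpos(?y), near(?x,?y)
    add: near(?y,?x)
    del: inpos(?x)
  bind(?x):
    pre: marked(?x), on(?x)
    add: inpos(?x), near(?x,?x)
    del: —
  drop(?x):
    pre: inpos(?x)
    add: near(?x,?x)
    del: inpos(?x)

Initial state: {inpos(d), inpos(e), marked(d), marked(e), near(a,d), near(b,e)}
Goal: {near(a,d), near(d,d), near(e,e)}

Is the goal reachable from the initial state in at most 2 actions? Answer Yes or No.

1. drop(d)  →  {inpos(e), marked(d), marked(e), near(a,d), near(b,e), near(d,d)}
2. drop(e)  →  {marked(d), marked(e), near(a,d), near(b,e), near(d,d), near(e,e)}
optimal plan length = 2; 2 ≤ 2

Yes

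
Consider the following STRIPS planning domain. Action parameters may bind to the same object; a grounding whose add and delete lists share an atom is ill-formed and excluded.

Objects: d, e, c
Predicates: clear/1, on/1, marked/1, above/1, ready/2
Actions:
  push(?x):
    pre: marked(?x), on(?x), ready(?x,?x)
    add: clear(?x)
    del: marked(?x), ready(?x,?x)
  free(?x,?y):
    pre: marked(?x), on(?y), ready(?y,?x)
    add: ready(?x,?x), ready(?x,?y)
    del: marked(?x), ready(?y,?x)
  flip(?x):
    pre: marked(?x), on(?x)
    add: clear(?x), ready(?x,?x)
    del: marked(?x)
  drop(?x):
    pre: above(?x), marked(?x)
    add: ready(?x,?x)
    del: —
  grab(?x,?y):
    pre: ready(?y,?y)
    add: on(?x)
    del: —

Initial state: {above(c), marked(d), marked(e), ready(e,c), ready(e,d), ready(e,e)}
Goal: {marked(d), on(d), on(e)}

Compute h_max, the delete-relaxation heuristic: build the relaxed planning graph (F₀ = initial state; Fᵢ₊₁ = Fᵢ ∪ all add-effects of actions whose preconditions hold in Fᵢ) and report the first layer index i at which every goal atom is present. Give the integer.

F0 = init (6 atoms)
F1 = F0 ∪ {on(c), on(d), on(e)}  (9 atoms)
goal ⊆ F1  ⇒  h_max = 1

1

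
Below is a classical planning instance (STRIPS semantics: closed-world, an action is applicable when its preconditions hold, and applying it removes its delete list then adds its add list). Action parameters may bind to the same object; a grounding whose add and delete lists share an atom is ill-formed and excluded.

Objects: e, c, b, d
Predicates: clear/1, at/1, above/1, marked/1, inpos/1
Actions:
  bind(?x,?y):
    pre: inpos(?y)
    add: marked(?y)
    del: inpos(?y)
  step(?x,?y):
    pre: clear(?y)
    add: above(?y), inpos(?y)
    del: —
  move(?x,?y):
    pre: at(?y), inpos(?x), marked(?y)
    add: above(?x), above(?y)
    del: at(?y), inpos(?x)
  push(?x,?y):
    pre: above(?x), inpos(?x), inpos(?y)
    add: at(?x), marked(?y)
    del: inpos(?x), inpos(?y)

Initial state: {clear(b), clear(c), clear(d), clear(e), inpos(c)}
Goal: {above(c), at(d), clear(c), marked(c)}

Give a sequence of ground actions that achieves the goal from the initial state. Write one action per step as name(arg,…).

1. step(e,c)  →  {above(c), clear(b), clear(c), clear(d), clear(e), inpos(c)}
2. step(e,d)  →  {above(c), above(d), clear(b), clear(c), clear(d), clear(e), inpos(c), inpos(d)}
3. push(d,c)  →  {above(c), above(d), at(d), clear(b), clear(c), clear(d), clear(e), marked(c)}

step(e,c); step(e,d); push(d,c)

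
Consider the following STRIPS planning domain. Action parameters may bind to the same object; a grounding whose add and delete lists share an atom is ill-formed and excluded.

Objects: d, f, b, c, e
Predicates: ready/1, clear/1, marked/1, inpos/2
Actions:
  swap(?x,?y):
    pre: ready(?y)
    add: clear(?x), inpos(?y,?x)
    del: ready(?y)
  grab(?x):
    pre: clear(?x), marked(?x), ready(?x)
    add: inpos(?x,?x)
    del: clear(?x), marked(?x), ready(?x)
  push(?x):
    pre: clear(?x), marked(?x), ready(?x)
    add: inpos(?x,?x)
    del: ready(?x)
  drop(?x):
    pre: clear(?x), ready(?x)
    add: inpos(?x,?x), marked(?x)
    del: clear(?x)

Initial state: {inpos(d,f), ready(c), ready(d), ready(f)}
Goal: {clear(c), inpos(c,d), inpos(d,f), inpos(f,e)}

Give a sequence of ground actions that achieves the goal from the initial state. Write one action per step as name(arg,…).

1. swap(d,c)  →  {clear(d), inpos(c,d), inpos(d,f), ready(d), ready(f)}
2. swap(c,d)  →  {clear(c), clear(d), inpos(c,d), inpos(d,c), inpos(d,f), ready(f)}
3. swap(e,f)  →  {clear(c), clear(d), clear(e), inpos(c,d), inpos(d,c), inpos(d,f), inpos(f,e)}

swap(d,c); swap(c,d); swap(e,f)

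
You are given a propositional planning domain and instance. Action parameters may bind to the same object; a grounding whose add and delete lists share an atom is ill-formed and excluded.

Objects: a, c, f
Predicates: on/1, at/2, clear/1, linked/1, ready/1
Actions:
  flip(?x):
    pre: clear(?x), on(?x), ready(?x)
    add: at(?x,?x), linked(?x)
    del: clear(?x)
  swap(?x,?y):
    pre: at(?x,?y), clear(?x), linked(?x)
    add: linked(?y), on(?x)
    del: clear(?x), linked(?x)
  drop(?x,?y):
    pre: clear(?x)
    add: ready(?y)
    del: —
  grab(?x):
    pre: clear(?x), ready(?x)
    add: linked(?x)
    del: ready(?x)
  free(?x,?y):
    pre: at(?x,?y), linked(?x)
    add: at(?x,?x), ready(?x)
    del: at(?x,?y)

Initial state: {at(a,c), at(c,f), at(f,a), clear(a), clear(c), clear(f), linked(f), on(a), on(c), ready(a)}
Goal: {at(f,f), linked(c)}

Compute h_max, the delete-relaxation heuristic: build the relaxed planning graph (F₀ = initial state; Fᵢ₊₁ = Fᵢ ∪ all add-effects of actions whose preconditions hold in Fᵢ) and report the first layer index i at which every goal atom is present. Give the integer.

F0 = init (10 atoms)
F1 = F0 ∪ {at(a,a), at(f,f), linked(a), on(f), ready(c), ready(f)}  (16 atoms)
F2 = F1 ∪ {at(c,c), linked(c)}  (18 atoms)
goal ⊆ F2  ⇒  h_max = 2

2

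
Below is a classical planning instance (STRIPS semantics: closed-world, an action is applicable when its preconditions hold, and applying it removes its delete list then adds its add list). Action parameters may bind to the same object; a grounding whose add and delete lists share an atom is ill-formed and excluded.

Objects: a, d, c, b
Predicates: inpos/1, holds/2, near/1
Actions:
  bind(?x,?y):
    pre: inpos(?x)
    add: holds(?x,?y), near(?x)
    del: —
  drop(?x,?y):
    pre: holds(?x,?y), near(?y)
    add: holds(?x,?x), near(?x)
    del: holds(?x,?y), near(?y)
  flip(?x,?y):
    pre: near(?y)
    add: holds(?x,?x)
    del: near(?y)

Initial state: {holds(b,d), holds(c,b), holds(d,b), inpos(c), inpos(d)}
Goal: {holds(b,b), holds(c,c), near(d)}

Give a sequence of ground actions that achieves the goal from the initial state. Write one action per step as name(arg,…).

bind(d,a); bind(c,c); flip(b,c)

1. bind(d,a)  →  {holds(b,d), holds(c,b), holds(d,a), holds(d,b), inpos(c), inpos(d), near(d)}
2. bind(c,c)  →  {holds(b,d), holds(c,b), holds(c,c), holds(d,a), holds(d,b), inpos(c), inpos(d), near(c), near(d)}
3. flip(b,c)  →  {holds(b,b), holds(b,d), holds(c,b), holds(c,c), holds(d,a), holds(d,b), inpos(c), inpos(d), near(d)}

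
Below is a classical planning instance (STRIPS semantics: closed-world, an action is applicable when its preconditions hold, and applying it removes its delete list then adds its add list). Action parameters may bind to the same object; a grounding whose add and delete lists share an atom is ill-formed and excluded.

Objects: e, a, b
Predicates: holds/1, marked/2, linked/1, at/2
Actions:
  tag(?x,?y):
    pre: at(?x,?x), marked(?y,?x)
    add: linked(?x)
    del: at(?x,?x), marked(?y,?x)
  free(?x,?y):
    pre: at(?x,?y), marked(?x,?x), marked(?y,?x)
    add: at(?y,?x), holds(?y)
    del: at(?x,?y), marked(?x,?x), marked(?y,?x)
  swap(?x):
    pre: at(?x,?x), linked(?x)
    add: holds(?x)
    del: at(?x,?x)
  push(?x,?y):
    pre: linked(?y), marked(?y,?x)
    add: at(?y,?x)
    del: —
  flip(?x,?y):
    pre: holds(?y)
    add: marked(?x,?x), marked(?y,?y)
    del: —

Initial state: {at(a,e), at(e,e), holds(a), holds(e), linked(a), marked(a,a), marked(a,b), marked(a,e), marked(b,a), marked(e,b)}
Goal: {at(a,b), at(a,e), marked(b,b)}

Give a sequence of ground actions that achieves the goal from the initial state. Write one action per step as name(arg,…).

1. push(b,a)  →  {at(a,b), at(a,e), at(e,e), holds(a), holds(e), linked(a), marked(a,a), marked(a,b), marked(a,e), marked(b,a), marked(e,b)}
2. flip(b,e)  →  {at(a,b), at(a,e), at(e,e), holds(a), holds(e), linked(a), marked(a,a), marked(a,b), marked(a,e), marked(b,a), marked(b,b), marked(e,b), marked(e,e)}

push(b,a); flip(b,e)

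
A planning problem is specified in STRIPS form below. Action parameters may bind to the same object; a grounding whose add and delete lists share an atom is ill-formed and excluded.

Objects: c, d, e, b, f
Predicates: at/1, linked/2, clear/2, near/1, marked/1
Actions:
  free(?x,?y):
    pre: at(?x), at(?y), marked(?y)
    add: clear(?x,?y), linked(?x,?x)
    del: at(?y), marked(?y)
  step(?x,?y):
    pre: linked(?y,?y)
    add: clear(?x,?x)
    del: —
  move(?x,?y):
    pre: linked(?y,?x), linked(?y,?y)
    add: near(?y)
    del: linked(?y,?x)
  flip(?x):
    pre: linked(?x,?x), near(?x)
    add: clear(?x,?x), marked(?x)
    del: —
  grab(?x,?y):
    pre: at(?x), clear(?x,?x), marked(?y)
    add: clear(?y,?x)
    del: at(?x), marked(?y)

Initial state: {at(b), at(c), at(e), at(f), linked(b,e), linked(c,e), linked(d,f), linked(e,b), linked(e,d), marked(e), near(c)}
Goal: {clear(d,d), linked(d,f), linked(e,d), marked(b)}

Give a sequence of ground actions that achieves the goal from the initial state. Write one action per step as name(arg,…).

1. free(b,e)  →  {at(b), at(c), at(f), clear(b,e), linked(b,b), linked(b,e), linked(c,e), linked(d,f), linked(e,b), linked(e,d), near(c)}
2. step(d,b)  →  {at(b), at(c), at(f), clear(b,e), clear(d,d), linked(b,b), linked(b,e), linked(c,e), linked(d,f), linked(e,b), linked(e,d), near(c)}
3. move(e,b)  →  {at(b), at(c), at(f), clear(b,e), clear(d,d), linked(b,b), linked(c,e), linked(d,f), linked(e,b), linked(e,d), near(b), near(c)}
4. flip(b)  →  {at(b), at(c), at(f), clear(b,b), clear(b,e), clear(d,d), linked(b,b), linked(c,e), linked(d,f), linked(e,b), linked(e,d), marked(b), near(b), near(c)}

free(b,e); step(d,b); move(e,b); flip(b)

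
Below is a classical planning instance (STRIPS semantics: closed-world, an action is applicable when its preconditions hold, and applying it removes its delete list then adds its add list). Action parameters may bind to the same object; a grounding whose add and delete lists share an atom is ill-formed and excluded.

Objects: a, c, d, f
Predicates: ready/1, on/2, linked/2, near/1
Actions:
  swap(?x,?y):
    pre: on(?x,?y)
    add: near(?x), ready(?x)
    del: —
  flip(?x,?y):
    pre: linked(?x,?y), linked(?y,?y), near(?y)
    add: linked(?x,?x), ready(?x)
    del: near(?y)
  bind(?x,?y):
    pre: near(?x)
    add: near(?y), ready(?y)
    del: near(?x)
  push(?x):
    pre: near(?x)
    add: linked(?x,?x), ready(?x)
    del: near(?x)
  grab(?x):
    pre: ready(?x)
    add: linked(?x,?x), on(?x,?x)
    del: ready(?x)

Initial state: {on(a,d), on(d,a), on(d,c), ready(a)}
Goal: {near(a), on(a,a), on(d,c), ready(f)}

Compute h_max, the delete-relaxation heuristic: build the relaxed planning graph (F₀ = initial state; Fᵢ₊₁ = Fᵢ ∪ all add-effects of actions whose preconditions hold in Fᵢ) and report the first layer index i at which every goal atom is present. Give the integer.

2

F0 = init (4 atoms)
F1 = F0 ∪ {linked(a,a), near(a), near(d), on(a,a), ready(d)}  (9 atoms)
F2 = F1 ∪ {linked(d,d), near(c), near(f), on(d,d), ready(c), ready(f)}  (15 atoms)
goal ⊆ F2  ⇒  h_max = 2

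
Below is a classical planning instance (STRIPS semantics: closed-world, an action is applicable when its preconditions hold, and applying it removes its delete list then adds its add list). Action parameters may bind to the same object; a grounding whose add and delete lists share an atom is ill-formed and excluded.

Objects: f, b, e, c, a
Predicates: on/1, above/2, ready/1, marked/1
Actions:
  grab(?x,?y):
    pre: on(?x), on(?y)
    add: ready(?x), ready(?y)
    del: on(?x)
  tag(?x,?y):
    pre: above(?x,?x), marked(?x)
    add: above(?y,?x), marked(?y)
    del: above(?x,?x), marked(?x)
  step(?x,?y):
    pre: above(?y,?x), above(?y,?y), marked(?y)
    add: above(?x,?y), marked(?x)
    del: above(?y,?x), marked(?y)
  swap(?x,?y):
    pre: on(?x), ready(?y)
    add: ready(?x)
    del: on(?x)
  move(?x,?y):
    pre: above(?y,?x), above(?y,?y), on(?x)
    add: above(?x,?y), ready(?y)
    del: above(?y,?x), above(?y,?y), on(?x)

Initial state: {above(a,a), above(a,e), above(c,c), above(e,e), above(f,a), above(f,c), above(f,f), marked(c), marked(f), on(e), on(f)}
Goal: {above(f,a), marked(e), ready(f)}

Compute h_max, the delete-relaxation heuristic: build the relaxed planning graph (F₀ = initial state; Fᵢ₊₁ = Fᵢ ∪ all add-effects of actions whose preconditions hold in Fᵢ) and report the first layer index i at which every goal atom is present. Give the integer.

F0 = init (11 atoms)
F1 = F0 ∪ {above(a,c), above(a,f), above(b,c), above(b,f), above(c,f), above(e,a), above(e,c), above(e,f), marked(a), marked(b), marked(e), ready(a), ready(e), ready(f)}  (25 atoms)
goal ⊆ F1  ⇒  h_max = 1

1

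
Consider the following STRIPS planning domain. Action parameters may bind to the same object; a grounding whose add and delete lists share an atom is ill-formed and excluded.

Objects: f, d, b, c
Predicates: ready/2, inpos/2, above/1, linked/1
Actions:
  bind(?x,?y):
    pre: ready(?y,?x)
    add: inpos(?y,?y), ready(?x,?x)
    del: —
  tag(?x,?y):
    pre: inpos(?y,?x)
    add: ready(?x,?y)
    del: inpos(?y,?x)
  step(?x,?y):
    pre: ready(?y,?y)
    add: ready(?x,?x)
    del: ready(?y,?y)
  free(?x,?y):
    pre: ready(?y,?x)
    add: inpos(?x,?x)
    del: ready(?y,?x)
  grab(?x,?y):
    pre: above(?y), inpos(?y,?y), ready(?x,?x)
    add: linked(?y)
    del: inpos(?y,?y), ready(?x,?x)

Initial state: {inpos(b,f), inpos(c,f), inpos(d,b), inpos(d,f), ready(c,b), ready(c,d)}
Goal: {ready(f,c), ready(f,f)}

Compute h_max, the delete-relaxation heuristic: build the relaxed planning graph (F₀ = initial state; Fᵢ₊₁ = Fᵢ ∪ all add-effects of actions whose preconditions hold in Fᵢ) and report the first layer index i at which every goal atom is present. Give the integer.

F0 = init (6 atoms)
F1 = F0 ∪ {inpos(b,b), inpos(c,c), inpos(d,d), ready(b,b), ready(b,d), ready(d,d), ready(f,b), ready(f,c), ready(f,d)}  (15 atoms)
F2 = F1 ∪ {inpos(f,f), ready(c,c), ready(f,f)}  (18 atoms)
goal ⊆ F2  ⇒  h_max = 2

2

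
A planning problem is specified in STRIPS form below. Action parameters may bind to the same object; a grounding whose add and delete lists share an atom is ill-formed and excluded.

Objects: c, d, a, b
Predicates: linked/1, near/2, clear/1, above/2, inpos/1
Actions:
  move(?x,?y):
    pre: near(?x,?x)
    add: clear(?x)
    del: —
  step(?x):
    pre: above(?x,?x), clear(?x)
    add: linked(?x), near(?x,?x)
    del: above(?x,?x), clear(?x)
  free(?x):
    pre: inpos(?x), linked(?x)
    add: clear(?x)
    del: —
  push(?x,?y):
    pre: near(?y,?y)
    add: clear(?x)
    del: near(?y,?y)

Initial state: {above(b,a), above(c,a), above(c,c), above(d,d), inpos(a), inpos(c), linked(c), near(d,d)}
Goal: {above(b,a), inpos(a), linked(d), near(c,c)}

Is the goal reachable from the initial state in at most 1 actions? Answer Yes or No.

1. move(d,c)  →  {above(b,a), above(c,a), above(c,c), above(d,d), clear(d), inpos(a), inpos(c), linked(c), near(d,d)}
2. step(d)  →  {above(b,a), above(c,a), above(c,c), inpos(a), inpos(c), linked(c), linked(d), near(d,d)}
3. free(c)  →  {above(b,a), above(c,a), above(c,c), clear(c), inpos(a), inpos(c), linked(c), linked(d), near(d,d)}
4. step(c)  →  {above(b,a), above(c,a), inpos(a), inpos(c), linked(c), linked(d), near(c,c), near(d,d)}
optimal plan length = 4; 4 > 1

No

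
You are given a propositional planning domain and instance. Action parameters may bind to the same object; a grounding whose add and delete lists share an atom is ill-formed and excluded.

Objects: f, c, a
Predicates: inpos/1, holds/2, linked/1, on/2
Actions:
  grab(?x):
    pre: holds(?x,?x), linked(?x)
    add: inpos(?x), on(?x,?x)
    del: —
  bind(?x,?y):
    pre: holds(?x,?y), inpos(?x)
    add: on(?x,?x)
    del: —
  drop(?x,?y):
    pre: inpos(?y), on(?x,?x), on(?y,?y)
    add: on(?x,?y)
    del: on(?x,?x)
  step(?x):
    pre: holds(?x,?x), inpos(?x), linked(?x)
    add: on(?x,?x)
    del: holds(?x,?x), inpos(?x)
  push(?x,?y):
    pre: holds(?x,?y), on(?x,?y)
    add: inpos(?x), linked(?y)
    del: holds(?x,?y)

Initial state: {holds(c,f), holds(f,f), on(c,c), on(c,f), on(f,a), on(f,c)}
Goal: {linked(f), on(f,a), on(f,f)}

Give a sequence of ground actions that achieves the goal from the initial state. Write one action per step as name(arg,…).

push(c,f); grab(f)

1. push(c,f)  →  {holds(f,f), inpos(c), linked(f), on(c,c), on(c,f), on(f,a), on(f,c)}
2. grab(f)  →  {holds(f,f), inpos(c), inpos(f), linked(f), on(c,c), on(c,f), on(f,a), on(f,c), on(f,f)}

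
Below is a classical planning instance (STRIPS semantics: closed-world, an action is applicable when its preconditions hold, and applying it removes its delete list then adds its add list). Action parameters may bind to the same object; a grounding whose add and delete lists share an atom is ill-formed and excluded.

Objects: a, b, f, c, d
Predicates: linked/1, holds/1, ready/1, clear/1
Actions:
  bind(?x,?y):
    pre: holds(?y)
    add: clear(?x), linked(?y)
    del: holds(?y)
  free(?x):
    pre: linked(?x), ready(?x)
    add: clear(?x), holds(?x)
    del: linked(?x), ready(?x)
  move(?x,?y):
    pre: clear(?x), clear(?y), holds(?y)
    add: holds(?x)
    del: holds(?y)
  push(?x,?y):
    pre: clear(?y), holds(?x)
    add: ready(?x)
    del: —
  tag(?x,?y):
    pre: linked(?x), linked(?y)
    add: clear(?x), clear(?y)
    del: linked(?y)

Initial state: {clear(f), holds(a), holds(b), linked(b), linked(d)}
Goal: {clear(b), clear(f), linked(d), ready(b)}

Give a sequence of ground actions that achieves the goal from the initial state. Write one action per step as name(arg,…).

bind(b,a); push(b,b)

1. bind(b,a)  →  {clear(b), clear(f), holds(b), linked(a), linked(b), linked(d)}
2. push(b,b)  →  {clear(b), clear(f), holds(b), linked(a), linked(b), linked(d), ready(b)}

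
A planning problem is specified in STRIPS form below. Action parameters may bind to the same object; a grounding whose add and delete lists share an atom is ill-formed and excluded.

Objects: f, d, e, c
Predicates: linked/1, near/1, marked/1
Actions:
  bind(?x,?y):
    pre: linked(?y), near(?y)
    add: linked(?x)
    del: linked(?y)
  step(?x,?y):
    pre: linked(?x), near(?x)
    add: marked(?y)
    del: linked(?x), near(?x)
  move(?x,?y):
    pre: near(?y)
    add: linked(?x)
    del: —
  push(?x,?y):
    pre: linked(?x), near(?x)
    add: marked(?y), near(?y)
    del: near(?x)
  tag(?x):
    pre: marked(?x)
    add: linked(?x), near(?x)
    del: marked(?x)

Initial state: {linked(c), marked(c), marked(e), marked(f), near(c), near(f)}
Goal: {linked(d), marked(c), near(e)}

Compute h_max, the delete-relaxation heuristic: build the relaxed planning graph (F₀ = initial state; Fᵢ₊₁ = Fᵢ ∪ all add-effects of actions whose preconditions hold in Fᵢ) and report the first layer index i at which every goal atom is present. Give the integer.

F0 = init (6 atoms)
F1 = F0 ∪ {linked(d), linked(e), linked(f), marked(d), near(d), near(e)}  (12 atoms)
goal ⊆ F1  ⇒  h_max = 1

1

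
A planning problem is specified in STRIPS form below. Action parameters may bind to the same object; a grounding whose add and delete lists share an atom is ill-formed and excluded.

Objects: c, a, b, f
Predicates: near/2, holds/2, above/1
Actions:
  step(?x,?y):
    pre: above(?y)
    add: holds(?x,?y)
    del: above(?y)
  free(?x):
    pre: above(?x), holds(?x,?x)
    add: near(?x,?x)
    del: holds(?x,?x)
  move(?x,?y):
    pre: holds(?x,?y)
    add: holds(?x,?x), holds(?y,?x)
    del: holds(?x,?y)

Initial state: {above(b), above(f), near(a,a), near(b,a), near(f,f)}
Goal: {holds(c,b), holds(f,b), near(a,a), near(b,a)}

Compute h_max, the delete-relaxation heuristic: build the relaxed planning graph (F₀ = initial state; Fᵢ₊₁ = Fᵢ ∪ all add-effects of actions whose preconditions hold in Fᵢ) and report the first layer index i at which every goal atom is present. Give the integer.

F0 = init (5 atoms)
F1 = F0 ∪ {holds(a,b), holds(a,f), holds(b,b), holds(b,f), holds(c,b), holds(c,f), holds(f,b), holds(f,f)}  (13 atoms)
goal ⊆ F1  ⇒  h_max = 1

1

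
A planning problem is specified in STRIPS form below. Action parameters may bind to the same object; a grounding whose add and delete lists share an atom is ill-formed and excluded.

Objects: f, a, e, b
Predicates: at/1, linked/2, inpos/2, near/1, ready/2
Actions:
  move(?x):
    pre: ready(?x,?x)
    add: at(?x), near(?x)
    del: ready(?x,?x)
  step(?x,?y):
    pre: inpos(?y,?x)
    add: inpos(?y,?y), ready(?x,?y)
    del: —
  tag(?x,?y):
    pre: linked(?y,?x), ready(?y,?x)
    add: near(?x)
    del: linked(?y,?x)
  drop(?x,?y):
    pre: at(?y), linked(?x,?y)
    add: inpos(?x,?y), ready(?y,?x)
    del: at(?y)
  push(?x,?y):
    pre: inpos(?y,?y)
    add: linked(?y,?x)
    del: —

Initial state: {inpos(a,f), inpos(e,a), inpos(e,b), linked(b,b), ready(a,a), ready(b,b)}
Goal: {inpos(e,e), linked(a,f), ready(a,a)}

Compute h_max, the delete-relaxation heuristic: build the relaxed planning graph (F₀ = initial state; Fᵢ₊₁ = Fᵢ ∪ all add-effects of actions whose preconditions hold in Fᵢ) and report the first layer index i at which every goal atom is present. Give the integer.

F0 = init (6 atoms)
F1 = F0 ∪ {at(a), at(b), inpos(a,a), inpos(e,e), near(a), near(b), ready(a,e), ready(b,e), ready(f,a)}  (15 atoms)
F2 = F1 ∪ {inpos(b,b), linked(a,a), linked(a,b), linked(a,e), linked(a,f), linked(e,a), linked(e,b), linked(e,e), linked(e,f), ready(e,e)}  (25 atoms)
goal ⊆ F2  ⇒  h_max = 2

2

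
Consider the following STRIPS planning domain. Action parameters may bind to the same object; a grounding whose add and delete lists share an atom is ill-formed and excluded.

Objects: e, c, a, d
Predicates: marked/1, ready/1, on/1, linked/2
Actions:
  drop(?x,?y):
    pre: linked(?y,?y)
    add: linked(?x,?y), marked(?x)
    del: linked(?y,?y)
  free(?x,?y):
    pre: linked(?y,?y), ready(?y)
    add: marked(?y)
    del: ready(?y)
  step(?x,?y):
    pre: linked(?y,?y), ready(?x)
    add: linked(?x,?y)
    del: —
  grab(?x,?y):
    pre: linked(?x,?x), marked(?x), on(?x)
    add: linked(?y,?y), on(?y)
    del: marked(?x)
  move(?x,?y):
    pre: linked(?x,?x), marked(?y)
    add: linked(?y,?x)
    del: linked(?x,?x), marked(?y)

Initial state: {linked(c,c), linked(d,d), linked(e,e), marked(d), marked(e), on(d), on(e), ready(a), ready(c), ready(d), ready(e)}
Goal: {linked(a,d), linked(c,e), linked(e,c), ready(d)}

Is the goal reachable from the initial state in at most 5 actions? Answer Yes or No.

1. drop(e,c)  →  {linked(d,d), linked(e,c), linked(e,e), marked(d), marked(e), on(d), on(e), ready(a), ready(c), ready(d), ready(e)}
2. drop(c,e)  →  {linked(c,e), linked(d,d), linked(e,c), marked(c), marked(d), marked(e), on(d), on(e), ready(a), ready(c), ready(d), ready(e)}
3. drop(a,d)  →  {linked(a,d), linked(c,e), linked(e,c), marked(a), marked(c), marked(d), marked(e), on(d), on(e), ready(a), ready(c), ready(d), ready(e)}
optimal plan length = 3; 3 ≤ 5

Yes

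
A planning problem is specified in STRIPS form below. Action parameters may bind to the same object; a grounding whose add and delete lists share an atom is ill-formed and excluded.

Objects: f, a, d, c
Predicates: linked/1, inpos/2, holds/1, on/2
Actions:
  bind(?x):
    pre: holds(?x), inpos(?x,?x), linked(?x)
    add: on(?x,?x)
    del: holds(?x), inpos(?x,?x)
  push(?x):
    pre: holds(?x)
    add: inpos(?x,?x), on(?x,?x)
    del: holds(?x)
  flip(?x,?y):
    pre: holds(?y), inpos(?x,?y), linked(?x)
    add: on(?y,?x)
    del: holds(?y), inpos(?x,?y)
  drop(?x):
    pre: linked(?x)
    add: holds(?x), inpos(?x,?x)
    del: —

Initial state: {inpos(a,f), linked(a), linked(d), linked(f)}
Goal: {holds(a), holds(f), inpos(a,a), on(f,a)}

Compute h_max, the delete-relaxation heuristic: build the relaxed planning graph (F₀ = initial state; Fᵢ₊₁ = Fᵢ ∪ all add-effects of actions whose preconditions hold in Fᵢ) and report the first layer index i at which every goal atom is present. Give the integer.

2

F0 = init (4 atoms)
F1 = F0 ∪ {holds(a), holds(d), holds(f), inpos(a,a), inpos(d,d), inpos(f,f)}  (10 atoms)
F2 = F1 ∪ {on(a,a), on(d,d), on(f,a), on(f,f)}  (14 atoms)
goal ⊆ F2  ⇒  h_max = 2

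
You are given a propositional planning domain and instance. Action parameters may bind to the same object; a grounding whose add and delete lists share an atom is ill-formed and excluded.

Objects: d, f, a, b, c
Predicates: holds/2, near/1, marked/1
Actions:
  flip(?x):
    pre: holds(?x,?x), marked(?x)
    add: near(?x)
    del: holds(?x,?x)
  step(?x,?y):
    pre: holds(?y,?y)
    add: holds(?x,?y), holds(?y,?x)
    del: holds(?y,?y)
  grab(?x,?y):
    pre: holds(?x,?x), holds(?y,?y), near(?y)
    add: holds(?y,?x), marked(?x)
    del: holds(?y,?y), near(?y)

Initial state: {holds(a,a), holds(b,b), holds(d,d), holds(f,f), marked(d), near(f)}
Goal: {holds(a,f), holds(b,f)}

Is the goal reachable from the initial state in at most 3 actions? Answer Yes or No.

Yes

1. step(f,a)  →  {holds(a,f), holds(b,b), holds(d,d), holds(f,a), holds(f,f), marked(d), near(f)}
2. step(f,b)  →  {holds(a,f), holds(b,f), holds(d,d), holds(f,a), holds(f,b), holds(f,f), marked(d), near(f)}
optimal plan length = 2; 2 ≤ 3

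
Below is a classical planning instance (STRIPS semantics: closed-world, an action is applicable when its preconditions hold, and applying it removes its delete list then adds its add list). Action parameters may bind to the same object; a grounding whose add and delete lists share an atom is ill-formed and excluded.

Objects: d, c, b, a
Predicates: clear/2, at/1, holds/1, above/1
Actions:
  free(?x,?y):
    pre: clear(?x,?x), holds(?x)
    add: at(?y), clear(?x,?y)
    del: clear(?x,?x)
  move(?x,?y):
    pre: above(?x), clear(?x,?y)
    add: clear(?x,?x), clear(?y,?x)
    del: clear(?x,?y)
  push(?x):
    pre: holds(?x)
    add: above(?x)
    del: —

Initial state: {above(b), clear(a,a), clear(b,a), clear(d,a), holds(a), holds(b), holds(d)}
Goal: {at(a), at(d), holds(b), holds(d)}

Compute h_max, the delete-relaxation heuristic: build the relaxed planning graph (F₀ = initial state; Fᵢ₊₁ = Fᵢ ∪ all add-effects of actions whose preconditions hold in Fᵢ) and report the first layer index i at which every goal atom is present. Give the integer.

2

F0 = init (7 atoms)
F1 = F0 ∪ {above(a), above(d), at(b), at(c), at(d), clear(a,b), clear(a,c), clear(a,d), clear(b,b)}  (16 atoms)
F2 = F1 ∪ {at(a), clear(b,c), clear(b,d), clear(c,a), clear(d,d)}  (21 atoms)
goal ⊆ F2  ⇒  h_max = 2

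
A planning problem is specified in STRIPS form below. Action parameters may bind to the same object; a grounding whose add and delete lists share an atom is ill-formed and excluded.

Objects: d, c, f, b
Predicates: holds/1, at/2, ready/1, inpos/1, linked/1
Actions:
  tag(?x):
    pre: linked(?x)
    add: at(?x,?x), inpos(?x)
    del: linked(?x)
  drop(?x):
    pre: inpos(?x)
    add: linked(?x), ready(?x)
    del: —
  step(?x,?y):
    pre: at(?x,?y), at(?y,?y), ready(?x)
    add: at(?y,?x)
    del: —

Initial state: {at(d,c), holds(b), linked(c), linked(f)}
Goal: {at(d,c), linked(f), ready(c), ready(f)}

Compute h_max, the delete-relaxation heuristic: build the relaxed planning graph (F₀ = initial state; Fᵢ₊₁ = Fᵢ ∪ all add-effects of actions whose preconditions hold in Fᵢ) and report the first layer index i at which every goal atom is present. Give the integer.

2

F0 = init (4 atoms)
F1 = F0 ∪ {at(c,c), at(f,f), inpos(c), inpos(f)}  (8 atoms)
F2 = F1 ∪ {ready(c), ready(f)}  (10 atoms)
goal ⊆ F2  ⇒  h_max = 2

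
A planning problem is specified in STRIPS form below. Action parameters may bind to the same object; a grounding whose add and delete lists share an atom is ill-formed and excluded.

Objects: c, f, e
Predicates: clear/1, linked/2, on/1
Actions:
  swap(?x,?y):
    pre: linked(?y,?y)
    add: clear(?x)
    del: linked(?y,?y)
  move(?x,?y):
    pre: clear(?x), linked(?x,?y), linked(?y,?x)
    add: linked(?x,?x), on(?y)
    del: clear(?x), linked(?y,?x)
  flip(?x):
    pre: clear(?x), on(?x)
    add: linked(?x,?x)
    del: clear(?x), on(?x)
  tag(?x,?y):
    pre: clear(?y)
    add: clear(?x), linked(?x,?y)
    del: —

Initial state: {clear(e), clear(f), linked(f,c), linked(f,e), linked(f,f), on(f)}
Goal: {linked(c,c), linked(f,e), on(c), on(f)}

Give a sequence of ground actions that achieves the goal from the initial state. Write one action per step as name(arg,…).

1. tag(c,f)  →  {clear(c), clear(e), clear(f), linked(c,f), linked(f,c), linked(f,e), linked(f,f), on(f)}
2. move(f,c)  →  {clear(c), clear(e), linked(f,c), linked(f,e), linked(f,f), on(c), on(f)}
3. tag(c,c)  →  {clear(c), clear(e), linked(c,c), linked(f,c), linked(f,e), linked(f,f), on(c), on(f)}

tag(c,f); move(f,c); tag(c,c)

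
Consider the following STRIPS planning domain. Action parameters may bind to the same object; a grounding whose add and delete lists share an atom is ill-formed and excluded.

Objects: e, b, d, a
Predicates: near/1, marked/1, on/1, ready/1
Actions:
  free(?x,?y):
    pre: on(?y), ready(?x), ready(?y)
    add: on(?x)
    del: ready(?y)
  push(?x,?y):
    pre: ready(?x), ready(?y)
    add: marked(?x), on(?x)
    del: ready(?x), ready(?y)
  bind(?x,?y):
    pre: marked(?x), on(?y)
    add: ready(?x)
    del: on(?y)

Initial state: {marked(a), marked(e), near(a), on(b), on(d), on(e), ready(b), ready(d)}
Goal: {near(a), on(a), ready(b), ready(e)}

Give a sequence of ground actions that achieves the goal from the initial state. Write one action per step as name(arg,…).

1. bind(e,e)  →  {marked(a), marked(e), near(a), on(b), on(d), ready(b), ready(d), ready(e)}
2. bind(a,b)  →  {marked(a), marked(e), near(a), on(d), ready(a), ready(b), ready(d), ready(e)}
3. free(a,d)  →  {marked(a), marked(e), near(a), on(a), on(d), ready(a), ready(b), ready(e)}

bind(e,e); bind(a,b); free(a,d)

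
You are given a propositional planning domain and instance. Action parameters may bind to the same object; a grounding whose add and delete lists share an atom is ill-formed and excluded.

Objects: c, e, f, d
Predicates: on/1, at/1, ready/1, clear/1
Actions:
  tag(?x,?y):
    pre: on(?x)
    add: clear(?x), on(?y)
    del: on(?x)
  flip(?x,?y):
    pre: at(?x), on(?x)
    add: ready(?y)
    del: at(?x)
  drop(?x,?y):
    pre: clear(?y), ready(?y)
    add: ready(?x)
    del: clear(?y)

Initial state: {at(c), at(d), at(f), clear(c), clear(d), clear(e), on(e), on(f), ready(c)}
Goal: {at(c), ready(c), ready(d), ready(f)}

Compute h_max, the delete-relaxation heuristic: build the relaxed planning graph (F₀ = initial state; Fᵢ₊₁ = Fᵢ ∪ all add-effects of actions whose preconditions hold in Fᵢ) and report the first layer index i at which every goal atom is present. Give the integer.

F0 = init (9 atoms)
F1 = F0 ∪ {clear(f), on(c), on(d), ready(d), ready(e), ready(f)}  (15 atoms)
goal ⊆ F1  ⇒  h_max = 1

1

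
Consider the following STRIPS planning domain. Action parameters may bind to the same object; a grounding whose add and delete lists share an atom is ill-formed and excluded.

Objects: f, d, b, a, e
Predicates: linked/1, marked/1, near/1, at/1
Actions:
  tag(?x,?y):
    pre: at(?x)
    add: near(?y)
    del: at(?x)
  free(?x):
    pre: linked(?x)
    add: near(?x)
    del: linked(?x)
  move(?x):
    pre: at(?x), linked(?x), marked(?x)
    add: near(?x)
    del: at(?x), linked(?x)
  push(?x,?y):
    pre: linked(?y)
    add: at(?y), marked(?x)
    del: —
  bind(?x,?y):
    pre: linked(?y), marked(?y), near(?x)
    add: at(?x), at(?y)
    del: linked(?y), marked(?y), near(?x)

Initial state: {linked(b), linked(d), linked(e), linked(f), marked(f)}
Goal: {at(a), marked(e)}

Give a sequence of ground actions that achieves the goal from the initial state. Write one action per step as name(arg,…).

push(e,f); tag(f,a); bind(a,f)

1. push(e,f)  →  {at(f), linked(b), linked(d), linked(e), linked(f), marked(e), marked(f)}
2. tag(f,a)  →  {linked(b), linked(d), linked(e), linked(f), marked(e), marked(f), near(a)}
3. bind(a,f)  →  {at(a), at(f), linked(b), linked(d), linked(e), marked(e)}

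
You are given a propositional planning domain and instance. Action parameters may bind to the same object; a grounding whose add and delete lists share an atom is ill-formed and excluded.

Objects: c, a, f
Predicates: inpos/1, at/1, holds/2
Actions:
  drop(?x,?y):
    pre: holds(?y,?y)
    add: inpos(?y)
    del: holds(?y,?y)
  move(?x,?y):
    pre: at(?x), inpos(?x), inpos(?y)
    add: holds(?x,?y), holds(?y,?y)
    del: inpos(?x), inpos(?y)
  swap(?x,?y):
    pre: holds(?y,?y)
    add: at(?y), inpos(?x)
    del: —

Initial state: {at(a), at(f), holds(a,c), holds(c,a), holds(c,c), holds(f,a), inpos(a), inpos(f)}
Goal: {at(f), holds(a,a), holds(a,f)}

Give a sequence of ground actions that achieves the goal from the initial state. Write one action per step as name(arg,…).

1. move(a,a)  →  {at(a), at(f), holds(a,a), holds(a,c), holds(c,a), holds(c,c), holds(f,a), inpos(f)}
2. swap(a,c)  →  {at(a), at(c), at(f), holds(a,a), holds(a,c), holds(c,a), holds(c,c), holds(f,a), inpos(a), inpos(f)}
3. move(a,f)  →  {at(a), at(c), at(f), holds(a,a), holds(a,c), holds(a,f), holds(c,a), holds(c,c), holds(f,a), holds(f,f)}

move(a,a); swap(a,c); move(a,f)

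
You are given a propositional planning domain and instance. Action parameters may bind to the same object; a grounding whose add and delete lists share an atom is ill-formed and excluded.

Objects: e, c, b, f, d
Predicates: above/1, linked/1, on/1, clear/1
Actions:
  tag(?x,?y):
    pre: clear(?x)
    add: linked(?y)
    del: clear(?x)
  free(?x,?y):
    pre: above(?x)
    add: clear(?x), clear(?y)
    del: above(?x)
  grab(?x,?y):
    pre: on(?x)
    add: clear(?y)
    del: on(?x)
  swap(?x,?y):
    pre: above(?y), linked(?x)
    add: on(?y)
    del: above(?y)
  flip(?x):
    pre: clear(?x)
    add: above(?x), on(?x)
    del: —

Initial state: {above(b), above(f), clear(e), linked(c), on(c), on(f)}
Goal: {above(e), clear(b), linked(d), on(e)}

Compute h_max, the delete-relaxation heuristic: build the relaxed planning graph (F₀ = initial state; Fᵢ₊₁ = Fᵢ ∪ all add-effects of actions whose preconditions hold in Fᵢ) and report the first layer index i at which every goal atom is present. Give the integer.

F0 = init (6 atoms)
F1 = F0 ∪ {above(e), clear(b), clear(c), clear(d), clear(f), linked(b), linked(d), linked(e), linked(f), on(b), on(e)}  (17 atoms)
goal ⊆ F1  ⇒  h_max = 1

1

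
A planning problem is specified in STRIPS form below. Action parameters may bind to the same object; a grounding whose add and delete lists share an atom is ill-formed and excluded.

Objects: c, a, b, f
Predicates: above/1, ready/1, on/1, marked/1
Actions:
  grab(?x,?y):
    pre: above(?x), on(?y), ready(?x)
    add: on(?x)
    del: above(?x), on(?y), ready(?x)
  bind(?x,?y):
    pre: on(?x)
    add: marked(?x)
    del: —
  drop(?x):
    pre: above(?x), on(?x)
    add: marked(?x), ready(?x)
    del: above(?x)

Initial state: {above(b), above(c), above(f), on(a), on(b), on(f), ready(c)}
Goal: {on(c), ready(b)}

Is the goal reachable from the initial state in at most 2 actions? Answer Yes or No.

Yes

1. grab(c,a)  →  {above(b), above(f), on(b), on(c), on(f)}
2. drop(b)  →  {above(f), marked(b), on(b), on(c), on(f), ready(b)}
optimal plan length = 2; 2 ≤ 2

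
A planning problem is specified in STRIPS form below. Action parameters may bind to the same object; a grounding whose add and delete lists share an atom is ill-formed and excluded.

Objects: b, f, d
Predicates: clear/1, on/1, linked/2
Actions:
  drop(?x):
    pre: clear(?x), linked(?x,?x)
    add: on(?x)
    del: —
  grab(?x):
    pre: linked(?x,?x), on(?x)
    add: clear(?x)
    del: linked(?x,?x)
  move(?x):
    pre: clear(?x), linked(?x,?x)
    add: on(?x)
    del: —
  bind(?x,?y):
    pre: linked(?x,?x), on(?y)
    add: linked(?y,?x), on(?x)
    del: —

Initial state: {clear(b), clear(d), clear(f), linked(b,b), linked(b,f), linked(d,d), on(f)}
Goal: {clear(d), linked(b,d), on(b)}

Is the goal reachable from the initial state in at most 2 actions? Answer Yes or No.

Yes

1. drop(b)  →  {clear(b), clear(d), clear(f), linked(b,b), linked(b,f), linked(d,d), on(b), on(f)}
2. bind(d,b)  →  {clear(b), clear(d), clear(f), linked(b,b), linked(b,d), linked(b,f), linked(d,d), on(b), on(d), on(f)}
optimal plan length = 2; 2 ≤ 2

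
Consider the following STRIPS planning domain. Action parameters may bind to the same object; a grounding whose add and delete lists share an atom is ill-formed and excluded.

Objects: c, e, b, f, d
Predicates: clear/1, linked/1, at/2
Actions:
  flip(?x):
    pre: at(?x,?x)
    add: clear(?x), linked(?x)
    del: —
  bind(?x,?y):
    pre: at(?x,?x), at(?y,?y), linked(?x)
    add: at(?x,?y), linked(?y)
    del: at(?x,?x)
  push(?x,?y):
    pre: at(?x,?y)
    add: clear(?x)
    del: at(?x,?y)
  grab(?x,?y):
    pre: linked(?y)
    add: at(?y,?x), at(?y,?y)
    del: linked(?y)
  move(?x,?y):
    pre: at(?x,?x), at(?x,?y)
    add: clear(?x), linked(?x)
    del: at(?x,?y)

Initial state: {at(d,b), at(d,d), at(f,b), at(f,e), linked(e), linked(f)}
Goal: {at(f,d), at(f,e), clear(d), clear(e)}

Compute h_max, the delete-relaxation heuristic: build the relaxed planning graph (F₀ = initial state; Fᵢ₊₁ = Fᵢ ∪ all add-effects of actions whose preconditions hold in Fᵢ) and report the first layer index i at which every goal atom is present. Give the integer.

F0 = init (6 atoms)
F1 = F0 ∪ {at(e,b), at(e,c), at(e,d), at(e,e), at(e,f), at(f,c), at(f,d), at(f,f), clear(d), clear(f), linked(d)}  (17 atoms)
F2 = F1 ∪ {at(d,c), at(d,e), at(d,f), clear(e)}  (21 atoms)
goal ⊆ F2  ⇒  h_max = 2

2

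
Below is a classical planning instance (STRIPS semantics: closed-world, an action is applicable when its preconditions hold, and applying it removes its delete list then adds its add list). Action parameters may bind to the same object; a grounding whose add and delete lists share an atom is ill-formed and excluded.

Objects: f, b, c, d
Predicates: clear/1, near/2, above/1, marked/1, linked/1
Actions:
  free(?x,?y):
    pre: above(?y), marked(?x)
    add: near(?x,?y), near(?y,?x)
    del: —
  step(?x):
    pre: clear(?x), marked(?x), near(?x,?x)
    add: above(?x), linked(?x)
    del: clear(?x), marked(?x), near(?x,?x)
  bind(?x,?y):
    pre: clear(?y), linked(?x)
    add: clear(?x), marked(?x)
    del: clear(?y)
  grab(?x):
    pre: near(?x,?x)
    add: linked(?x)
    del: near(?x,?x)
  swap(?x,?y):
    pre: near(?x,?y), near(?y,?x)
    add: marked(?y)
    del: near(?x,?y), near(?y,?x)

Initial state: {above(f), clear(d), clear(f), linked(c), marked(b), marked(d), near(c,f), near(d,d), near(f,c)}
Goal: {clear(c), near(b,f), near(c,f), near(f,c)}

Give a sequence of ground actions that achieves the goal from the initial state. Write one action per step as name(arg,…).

free(b,f); bind(c,f)

1. free(b,f)  →  {above(f), clear(d), clear(f), linked(c), marked(b), marked(d), near(b,f), near(c,f), near(d,d), near(f,b), near(f,c)}
2. bind(c,f)  →  {above(f), clear(c), clear(d), linked(c), marked(b), marked(c), marked(d), near(b,f), near(c,f), near(d,d), near(f,b), near(f,c)}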